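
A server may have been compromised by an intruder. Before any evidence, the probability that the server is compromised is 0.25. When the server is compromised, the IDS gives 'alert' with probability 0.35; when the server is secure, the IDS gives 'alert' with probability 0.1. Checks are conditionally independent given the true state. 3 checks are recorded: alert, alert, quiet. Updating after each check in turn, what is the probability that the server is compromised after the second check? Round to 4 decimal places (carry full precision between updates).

0.8033

After 'alert': P(compromised) = 0.35·0.2500 / (0.35·0.2500 + 0.1·0.7500) ≈ 0.5385
After 'alert': P(compromised) = 0.35·0.5385 / (0.35·0.5385 + 0.1·0.4615) ≈ 0.8033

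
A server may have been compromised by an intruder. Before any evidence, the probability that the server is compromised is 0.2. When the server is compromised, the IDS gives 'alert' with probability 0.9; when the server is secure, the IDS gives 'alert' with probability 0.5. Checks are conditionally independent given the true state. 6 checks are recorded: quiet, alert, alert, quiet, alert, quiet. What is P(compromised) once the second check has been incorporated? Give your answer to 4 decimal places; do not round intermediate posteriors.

0.0826

After 'quiet': P(compromised) = 0.1·0.2000 / (0.1·0.2000 + 0.5·0.8000) ≈ 0.0476
After 'alert': P(compromised) = 0.9·0.0476 / (0.9·0.0476 + 0.5·0.9524) ≈ 0.0826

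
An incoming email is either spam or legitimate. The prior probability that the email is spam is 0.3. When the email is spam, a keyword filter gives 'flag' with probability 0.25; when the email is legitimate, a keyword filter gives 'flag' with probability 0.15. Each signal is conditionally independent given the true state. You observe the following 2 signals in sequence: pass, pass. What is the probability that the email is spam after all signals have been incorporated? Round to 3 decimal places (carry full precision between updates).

0.250

Apply Bayes' rule sequentially, carrying P(spam) forward.
After 'pass': P(spam) = 0.75·0.3000 / (0.75·0.3000 + 0.85·0.7000) ≈ 0.2744
After 'pass': P(spam) = 0.75·0.2744 / (0.75·0.2744 + 0.85·0.7256) ≈ 0.2502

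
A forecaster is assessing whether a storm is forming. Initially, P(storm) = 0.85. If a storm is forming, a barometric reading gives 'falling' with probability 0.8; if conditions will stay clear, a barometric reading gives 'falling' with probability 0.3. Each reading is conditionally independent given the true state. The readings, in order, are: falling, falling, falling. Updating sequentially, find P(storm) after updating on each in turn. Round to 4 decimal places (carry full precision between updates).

After 'falling': P(storm) = 0.8·0.8500 / (0.8·0.8500 + 0.3·0.1500) ≈ 0.9379
After 'falling': P(storm) = 0.8·0.9379 / (0.8·0.9379 + 0.3·0.0621) ≈ 0.9758
After 'falling': P(storm) = 0.8·0.9758 / (0.8·0.9758 + 0.3·0.0242) ≈ 0.9908

0.9908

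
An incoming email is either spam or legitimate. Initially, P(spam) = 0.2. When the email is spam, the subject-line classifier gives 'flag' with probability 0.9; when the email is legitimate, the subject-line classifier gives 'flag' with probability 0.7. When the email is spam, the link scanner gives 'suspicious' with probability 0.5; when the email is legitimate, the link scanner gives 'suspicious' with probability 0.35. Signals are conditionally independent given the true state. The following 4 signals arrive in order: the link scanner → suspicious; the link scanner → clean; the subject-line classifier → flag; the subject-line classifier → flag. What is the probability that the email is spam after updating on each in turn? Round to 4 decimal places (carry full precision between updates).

After the link scanner='suspicious': P(spam) = 0.5·0.2000 / (0.5·0.2000 + 0.35·0.8000) ≈ 0.2632
After the link scanner='clean': P(spam) = 0.5·0.2632 / (0.5·0.2632 + 0.65·0.7368) ≈ 0.2155
After the subject-line classifier='flag': P(spam) = 0.9·0.2155 / (0.9·0.2155 + 0.7·0.7845) ≈ 0.2610
After the subject-line classifier='flag': P(spam) = 0.9·0.2610 / (0.9·0.2610 + 0.7·0.7390) ≈ 0.3123

0.3123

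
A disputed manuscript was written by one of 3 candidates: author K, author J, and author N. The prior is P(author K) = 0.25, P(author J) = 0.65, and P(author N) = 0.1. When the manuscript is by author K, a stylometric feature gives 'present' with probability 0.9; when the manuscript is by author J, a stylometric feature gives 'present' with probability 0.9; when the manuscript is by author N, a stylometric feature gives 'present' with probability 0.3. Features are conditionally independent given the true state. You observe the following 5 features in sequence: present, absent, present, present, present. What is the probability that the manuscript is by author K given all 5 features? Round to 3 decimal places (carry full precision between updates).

0.275

After 'present': normaliser = 0.9·0.2500 + 0.9·0.6500 + 0.3·0.1000; P(author K) ≈ 0.2679, P(author J) ≈ 0.6964, P(author N) ≈ 0.0357
After 'absent': normaliser = 0.1·0.2679 + 0.1·0.6964 + 0.7·0.0357; P(author K) ≈ 0.2206, P(author J) ≈ 0.5735, P(author N) ≈ 0.2059
After 'present': normaliser = 0.9·0.2206 + 0.9·0.5735 + 0.3·0.2059; P(author K) ≈ 0.2557, P(author J) ≈ 0.6648, P(author N) ≈ 0.0795
After 'present': normaliser = 0.9·0.2557 + 0.9·0.6648 + 0.3·0.0795; P(author K) ≈ 0.2700, P(author J) ≈ 0.7020, P(author N) ≈ 0.0280
After 'present': normaliser = 0.9·0.2700 + 0.9·0.7020 + 0.3·0.0280; P(author K) ≈ 0.2751, P(author J) ≈ 0.7154, P(author N) ≈ 0.0095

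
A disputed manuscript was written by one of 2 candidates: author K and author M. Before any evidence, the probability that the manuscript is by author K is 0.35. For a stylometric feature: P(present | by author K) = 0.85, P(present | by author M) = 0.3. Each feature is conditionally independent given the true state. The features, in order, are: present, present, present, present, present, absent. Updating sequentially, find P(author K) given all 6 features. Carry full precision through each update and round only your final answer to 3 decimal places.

0.955

After 'present': P(author K) = 0.85·0.3500 / (0.85·0.3500 + 0.3·0.6500) ≈ 0.6041
After 'present': P(author K) = 0.85·0.6041 / (0.85·0.6041 + 0.3·0.3959) ≈ 0.8121
After 'present': P(author K) = 0.85·0.8121 / (0.85·0.8121 + 0.3·0.1879) ≈ 0.9245
After 'present': P(author K) = 0.85·0.9245 / (0.85·0.9245 + 0.3·0.0755) ≈ 0.9720
After 'present': P(author K) = 0.85·0.9720 / (0.85·0.9720 + 0.3·0.0280) ≈ 0.9899
After 'absent': P(author K) = 0.15·0.9899 / (0.15·0.9899 + 0.7·0.0101) ≈ 0.9547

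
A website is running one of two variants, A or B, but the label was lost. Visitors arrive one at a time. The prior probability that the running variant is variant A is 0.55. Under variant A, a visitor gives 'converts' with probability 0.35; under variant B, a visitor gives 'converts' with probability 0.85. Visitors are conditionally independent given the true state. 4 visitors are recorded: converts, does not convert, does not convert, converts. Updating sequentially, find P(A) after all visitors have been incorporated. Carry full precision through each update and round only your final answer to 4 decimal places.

After 'converts': P(A) = 0.35·0.5500 / (0.35·0.5500 + 0.85·0.4500) ≈ 0.3348
After 'does not convert': P(A) = 0.65·0.3348 / (0.65·0.3348 + 0.15·0.6652) ≈ 0.6856
After 'does not convert': P(A) = 0.65·0.6856 / (0.65·0.6856 + 0.15·0.3144) ≈ 0.9043
After 'converts': P(A) = 0.35·0.9043 / (0.35·0.9043 + 0.85·0.0957) ≈ 0.7956

0.7956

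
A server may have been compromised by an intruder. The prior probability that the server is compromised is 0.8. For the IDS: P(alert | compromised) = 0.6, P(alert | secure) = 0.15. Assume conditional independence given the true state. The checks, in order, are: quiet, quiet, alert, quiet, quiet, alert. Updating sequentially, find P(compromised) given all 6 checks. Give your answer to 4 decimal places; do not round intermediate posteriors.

Each posterior becomes the prior for the next update.
After 'quiet': P(compromised) = 0.4·0.8000 / (0.4·0.8000 + 0.85·0.2000) ≈ 0.6531
After 'quiet': P(compromised) = 0.4·0.6531 / (0.4·0.6531 + 0.85·0.3469) ≈ 0.4697
After 'alert': P(compromised) = 0.6·0.4697 / (0.6·0.4697 + 0.15·0.5303) ≈ 0.7799
After 'quiet': P(compromised) = 0.4·0.7799 / (0.4·0.7799 + 0.85·0.2201) ≈ 0.6251
After 'quiet': P(compromised) = 0.4·0.6251 / (0.4·0.6251 + 0.85·0.3749) ≈ 0.4397
After 'alert': P(compromised) = 0.6·0.4397 / (0.6·0.4397 + 0.15·0.5603) ≈ 0.7584

0.7584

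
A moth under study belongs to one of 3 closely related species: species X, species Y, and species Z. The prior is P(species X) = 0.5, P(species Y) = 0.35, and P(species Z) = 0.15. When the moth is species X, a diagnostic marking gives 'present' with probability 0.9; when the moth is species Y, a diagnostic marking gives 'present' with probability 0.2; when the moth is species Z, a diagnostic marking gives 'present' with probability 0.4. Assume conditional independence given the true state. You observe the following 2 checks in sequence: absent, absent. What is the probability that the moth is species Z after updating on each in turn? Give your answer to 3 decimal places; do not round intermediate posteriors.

Apply Bayes' rule sequentially, carrying P(species Z) forward.
After 'absent': normaliser = 0.1·0.5000 + 0.8·0.3500 + 0.6·0.1500; P(species X) ≈ 0.1190, P(species Y) ≈ 0.6667, P(species Z) ≈ 0.2143
After 'absent': normaliser = 0.1·0.1190 + 0.8·0.6667 + 0.6·0.2143; P(species X) ≈ 0.0177, P(species Y) ≈ 0.7915, P(species Z) ≈ 0.1908

0.191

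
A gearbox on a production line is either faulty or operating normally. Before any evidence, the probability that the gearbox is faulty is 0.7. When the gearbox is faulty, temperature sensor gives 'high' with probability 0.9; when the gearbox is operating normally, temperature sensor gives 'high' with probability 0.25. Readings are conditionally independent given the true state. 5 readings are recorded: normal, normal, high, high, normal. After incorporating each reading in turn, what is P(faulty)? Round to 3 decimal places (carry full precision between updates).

0.067

Apply Bayes' rule sequentially, carrying P(faulty) forward.
After 'normal': P(faulty) = 0.1·0.7000 / (0.1·0.7000 + 0.75·0.3000) ≈ 0.2373
After 'normal': P(faulty) = 0.1·0.2373 / (0.1·0.2373 + 0.75·0.7627) ≈ 0.0398
After 'high': P(faulty) = 0.9·0.0398 / (0.9·0.0398 + 0.25·0.9602) ≈ 0.1299
After 'high': P(faulty) = 0.9·0.1299 / (0.9·0.1299 + 0.25·0.8701) ≈ 0.3496
After 'normal': P(faulty) = 0.1·0.3496 / (0.1·0.3496 + 0.75·0.6504) ≈ 0.0669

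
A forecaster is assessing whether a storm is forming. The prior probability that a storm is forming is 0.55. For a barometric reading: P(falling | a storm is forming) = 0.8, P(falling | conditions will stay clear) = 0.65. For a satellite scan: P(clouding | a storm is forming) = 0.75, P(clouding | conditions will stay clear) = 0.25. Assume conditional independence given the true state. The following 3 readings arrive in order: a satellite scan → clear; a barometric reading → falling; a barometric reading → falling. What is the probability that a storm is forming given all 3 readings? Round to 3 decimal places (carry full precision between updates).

After a satellite scan='clear': P(storm) = 0.25·0.5500 / (0.25·0.5500 + 0.75·0.4500) ≈ 0.2895
After a barometric reading='falling': P(storm) = 0.8·0.2895 / (0.8·0.2895 + 0.65·0.7105) ≈ 0.3340
After a barometric reading='falling': P(storm) = 0.8·0.3340 / (0.8·0.3340 + 0.65·0.6660) ≈ 0.3816

0.382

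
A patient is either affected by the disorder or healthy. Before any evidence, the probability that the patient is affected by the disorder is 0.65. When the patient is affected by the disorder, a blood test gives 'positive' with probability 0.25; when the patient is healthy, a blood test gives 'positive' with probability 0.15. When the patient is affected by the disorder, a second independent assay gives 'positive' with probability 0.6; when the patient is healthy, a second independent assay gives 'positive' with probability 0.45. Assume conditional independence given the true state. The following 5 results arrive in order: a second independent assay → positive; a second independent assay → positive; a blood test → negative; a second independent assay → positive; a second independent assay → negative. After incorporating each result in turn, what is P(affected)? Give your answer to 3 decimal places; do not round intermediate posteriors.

0.739

After a second independent assay='positive': P(affected) = 0.6·0.6500 / (0.6·0.6500 + 0.45·0.3500) ≈ 0.7123
After a second independent assay='positive': P(affected) = 0.6·0.7123 / (0.6·0.7123 + 0.45·0.2877) ≈ 0.7675
After a blood test='negative': P(affected) = 0.75·0.7675 / (0.75·0.7675 + 0.85·0.2325) ≈ 0.7445
After a second independent assay='positive': P(affected) = 0.6·0.7445 / (0.6·0.7445 + 0.45·0.2555) ≈ 0.7953
After a second independent assay='negative': P(affected) = 0.4·0.7953 / (0.4·0.7953 + 0.55·0.2047) ≈ 0.7386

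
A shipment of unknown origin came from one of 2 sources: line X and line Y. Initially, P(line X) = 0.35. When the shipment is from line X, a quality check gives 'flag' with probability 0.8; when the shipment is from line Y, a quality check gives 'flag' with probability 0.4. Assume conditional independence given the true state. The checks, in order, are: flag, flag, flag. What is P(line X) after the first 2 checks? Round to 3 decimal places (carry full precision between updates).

0.683

After 'flag': P(line X) = 0.8·0.3500 / (0.8·0.3500 + 0.4·0.6500) ≈ 0.5185
After 'flag': P(line X) = 0.8·0.5185 / (0.8·0.5185 + 0.4·0.4815) ≈ 0.6829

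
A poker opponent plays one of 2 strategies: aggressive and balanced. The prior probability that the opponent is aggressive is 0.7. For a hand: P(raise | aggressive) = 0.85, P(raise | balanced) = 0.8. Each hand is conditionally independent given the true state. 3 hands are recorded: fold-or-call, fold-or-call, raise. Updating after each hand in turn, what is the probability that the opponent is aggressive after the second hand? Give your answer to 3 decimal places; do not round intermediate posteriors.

0.568

After 'fold-or-call': P(aggressive) = 0.15·0.7000 / (0.15·0.7000 + 0.2·0.3000) ≈ 0.6364
After 'fold-or-call': P(aggressive) = 0.15·0.6364 / (0.15·0.6364 + 0.2·0.3636) ≈ 0.5676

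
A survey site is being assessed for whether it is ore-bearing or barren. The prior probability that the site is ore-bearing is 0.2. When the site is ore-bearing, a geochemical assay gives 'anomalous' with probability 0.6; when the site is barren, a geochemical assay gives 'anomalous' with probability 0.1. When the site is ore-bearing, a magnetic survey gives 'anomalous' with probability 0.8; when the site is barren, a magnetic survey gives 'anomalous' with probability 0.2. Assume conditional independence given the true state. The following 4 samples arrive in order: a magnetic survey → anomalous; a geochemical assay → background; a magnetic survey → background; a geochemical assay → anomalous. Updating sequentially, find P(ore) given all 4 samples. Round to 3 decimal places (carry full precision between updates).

0.400

After a magnetic survey='anomalous': P(ore) = 0.8·0.2000 / (0.8·0.2000 + 0.2·0.8000) ≈ 0.5000
After a geochemical assay='background': P(ore) = 0.4·0.5000 / (0.4·0.5000 + 0.9·0.5000) ≈ 0.3077
After a magnetic survey='background': P(ore) = 0.2·0.3077 / (0.2·0.3077 + 0.8·0.6923) ≈ 0.1000
After a geochemical assay='anomalous': P(ore) = 0.6·0.1000 / (0.6·0.1000 + 0.1·0.9000) ≈ 0.4000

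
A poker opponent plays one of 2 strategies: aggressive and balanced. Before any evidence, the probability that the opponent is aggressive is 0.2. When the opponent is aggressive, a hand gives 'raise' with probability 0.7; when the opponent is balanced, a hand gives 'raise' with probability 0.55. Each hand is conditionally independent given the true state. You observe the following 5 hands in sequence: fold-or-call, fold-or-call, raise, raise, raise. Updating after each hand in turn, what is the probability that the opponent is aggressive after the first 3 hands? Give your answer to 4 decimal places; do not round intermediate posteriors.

After 'fold-or-call': P(aggressive) = 0.3·0.2000 / (0.3·0.2000 + 0.45·0.8000) ≈ 0.1429
After 'fold-or-call': P(aggressive) = 0.3·0.1429 / (0.3·0.1429 + 0.45·0.8571) ≈ 0.1000
After 'raise': P(aggressive) = 0.7·0.1000 / (0.7·0.1000 + 0.55·0.9000) ≈ 0.1239

0.1239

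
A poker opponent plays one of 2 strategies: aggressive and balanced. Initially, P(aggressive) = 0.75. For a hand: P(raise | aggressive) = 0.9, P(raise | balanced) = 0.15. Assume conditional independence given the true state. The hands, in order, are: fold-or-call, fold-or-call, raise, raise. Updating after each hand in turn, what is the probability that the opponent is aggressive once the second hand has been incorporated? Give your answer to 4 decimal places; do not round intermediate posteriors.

0.0399

After 'fold-or-call': P(aggressive) = 0.1·0.7500 / (0.1·0.7500 + 0.85·0.2500) ≈ 0.2609
After 'fold-or-call': P(aggressive) = 0.1·0.2609 / (0.1·0.2609 + 0.85·0.7391) ≈ 0.0399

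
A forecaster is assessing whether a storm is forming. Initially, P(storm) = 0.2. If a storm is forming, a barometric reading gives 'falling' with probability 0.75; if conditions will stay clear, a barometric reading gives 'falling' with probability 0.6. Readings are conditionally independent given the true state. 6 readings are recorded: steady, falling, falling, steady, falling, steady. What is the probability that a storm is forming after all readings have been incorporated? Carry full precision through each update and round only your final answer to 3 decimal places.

After 'steady': P(storm) = 0.25·0.2000 / (0.25·0.2000 + 0.4·0.8000) ≈ 0.1351
After 'falling': P(storm) = 0.75·0.1351 / (0.75·0.1351 + 0.6·0.8649) ≈ 0.1634
After 'falling': P(storm) = 0.75·0.1634 / (0.75·0.1634 + 0.6·0.8366) ≈ 0.1962
After 'steady': P(storm) = 0.25·0.1962 / (0.25·0.1962 + 0.4·0.8038) ≈ 0.1324
After 'falling': P(storm) = 0.75·0.1324 / (0.75·0.1324 + 0.6·0.8676) ≈ 0.1602
After 'steady': P(storm) = 0.25·0.1602 / (0.25·0.1602 + 0.4·0.8398) ≈ 0.1065

0.107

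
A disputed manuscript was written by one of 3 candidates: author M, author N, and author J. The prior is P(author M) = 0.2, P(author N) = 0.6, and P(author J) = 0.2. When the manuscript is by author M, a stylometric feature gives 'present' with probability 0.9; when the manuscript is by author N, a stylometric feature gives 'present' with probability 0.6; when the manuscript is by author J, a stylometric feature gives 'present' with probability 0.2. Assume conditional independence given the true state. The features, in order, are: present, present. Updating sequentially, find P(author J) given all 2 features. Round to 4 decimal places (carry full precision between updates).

0.0207

Each posterior becomes the prior for the next update.
After 'present': normaliser = 0.9·0.2000 + 0.6·0.6000 + 0.2·0.2000; P(author M) ≈ 0.3103, P(author N) ≈ 0.6207, P(author J) ≈ 0.0690
After 'present': normaliser = 0.9·0.3103 + 0.6·0.6207 + 0.2·0.0690; P(author M) ≈ 0.4197, P(author N) ≈ 0.5596, P(author J) ≈ 0.0207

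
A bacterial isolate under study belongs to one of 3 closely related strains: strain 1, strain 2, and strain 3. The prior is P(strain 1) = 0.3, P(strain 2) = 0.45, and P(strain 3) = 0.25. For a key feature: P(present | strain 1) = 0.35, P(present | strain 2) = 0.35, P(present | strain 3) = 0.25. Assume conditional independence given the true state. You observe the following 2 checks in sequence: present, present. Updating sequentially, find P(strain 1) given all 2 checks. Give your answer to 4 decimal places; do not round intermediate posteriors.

After 'present': normaliser = 0.35·0.3000 + 0.35·0.4500 + 0.25·0.2500; P(strain 1) ≈ 0.3231, P(strain 2) ≈ 0.4846, P(strain 3) ≈ 0.1923
After 'present': normaliser = 0.35·0.3231 + 0.35·0.4846 + 0.25·0.1923; P(strain 1) ≈ 0.3419, P(strain 2) ≈ 0.5128, P(strain 3) ≈ 0.1453

0.3419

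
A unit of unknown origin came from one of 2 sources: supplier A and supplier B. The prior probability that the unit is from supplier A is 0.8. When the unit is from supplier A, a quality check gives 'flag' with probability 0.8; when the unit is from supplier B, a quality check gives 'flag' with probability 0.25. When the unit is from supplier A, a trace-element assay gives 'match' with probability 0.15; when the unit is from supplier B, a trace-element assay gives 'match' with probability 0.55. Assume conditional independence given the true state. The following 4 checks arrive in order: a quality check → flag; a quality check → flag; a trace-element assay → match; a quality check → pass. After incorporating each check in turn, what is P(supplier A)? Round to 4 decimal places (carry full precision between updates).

After a quality check='flag': P(supplier A) = 0.8·0.8000 / (0.8·0.8000 + 0.25·0.2000) ≈ 0.9275
After a quality check='flag': P(supplier A) = 0.8·0.9275 / (0.8·0.9275 + 0.25·0.0725) ≈ 0.9762
After a trace-element assay='match': P(supplier A) = 0.15·0.9762 / (0.15·0.9762 + 0.55·0.0238) ≈ 0.9178
After a quality check='pass': P(supplier A) = 0.2·0.9178 / (0.2·0.9178 + 0.75·0.0822) ≈ 0.7487

0.7487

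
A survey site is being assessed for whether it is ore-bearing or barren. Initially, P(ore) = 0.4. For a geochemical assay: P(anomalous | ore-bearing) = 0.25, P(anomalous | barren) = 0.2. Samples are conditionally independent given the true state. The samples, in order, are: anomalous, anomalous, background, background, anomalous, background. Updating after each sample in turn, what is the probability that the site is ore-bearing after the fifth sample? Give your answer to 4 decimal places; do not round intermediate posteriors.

After 'anomalous': P(ore) = 0.25·0.4000 / (0.25·0.4000 + 0.2·0.6000) ≈ 0.4545
After 'anomalous': P(ore) = 0.25·0.4545 / (0.25·0.4545 + 0.2·0.5455) ≈ 0.5102
After 'background': P(ore) = 0.75·0.5102 / (0.75·0.5102 + 0.8·0.4898) ≈ 0.4941
After 'background': P(ore) = 0.75·0.4941 / (0.75·0.4941 + 0.8·0.5059) ≈ 0.4780
After 'anomalous': P(ore) = 0.25·0.4780 / (0.25·0.4780 + 0.2·0.5220) ≈ 0.5337

0.5337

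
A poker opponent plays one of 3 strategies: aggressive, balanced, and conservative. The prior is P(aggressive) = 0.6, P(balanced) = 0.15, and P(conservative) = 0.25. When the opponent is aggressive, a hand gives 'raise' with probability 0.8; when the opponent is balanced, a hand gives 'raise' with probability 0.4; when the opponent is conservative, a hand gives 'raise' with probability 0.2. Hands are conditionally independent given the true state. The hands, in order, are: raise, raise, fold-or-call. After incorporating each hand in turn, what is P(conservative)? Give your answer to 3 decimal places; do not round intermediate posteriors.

0.081

After 'raise': normaliser = 0.8·0.6000 + 0.4·0.1500 + 0.2·0.2500; P(aggressive) ≈ 0.8136, P(balanced) ≈ 0.1017, P(conservative) ≈ 0.0847
After 'raise': normaliser = 0.8·0.8136 + 0.4·0.1017 + 0.2·0.0847; P(aggressive) ≈ 0.9187, P(balanced) ≈ 0.0574, P(conservative) ≈ 0.0239
After 'fold-or-call': normaliser = 0.2·0.9187 + 0.6·0.0574 + 0.8·0.0239; P(aggressive) ≈ 0.7742, P(balanced) ≈ 0.1452, P(conservative) ≈ 0.0806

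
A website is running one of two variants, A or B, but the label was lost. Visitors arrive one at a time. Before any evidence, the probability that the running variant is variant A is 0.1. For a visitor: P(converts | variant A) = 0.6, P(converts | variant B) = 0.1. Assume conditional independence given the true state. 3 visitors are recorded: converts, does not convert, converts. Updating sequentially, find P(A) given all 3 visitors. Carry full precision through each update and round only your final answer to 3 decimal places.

0.640

After 'converts': P(A) = 0.6·0.1000 / (0.6·0.1000 + 0.1·0.9000) ≈ 0.4000
After 'does not convert': P(A) = 0.4·0.4000 / (0.4·0.4000 + 0.9·0.6000) ≈ 0.2286
After 'converts': P(A) = 0.6·0.2286 / (0.6·0.2286 + 0.1·0.7714) ≈ 0.6400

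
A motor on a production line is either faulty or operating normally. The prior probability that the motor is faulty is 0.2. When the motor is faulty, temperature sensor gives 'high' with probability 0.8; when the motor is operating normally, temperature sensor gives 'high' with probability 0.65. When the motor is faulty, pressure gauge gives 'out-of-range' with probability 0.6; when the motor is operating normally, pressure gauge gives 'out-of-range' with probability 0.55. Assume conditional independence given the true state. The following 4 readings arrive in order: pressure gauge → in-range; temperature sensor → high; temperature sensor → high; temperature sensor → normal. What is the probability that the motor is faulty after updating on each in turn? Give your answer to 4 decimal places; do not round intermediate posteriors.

Each posterior becomes the prior for the next update.
After pressure gauge='in-range': P(faulty) = 0.4·0.2000 / (0.4·0.2000 + 0.45·0.8000) ≈ 0.1818
After temperature sensor='high': P(faulty) = 0.8·0.1818 / (0.8·0.1818 + 0.65·0.8182) ≈ 0.2148
After temperature sensor='high': P(faulty) = 0.8·0.2148 / (0.8·0.2148 + 0.65·0.7852) ≈ 0.2518
After temperature sensor='normal': P(faulty) = 0.2·0.2518 / (0.2·0.2518 + 0.35·0.7482) ≈ 0.1613

0.1613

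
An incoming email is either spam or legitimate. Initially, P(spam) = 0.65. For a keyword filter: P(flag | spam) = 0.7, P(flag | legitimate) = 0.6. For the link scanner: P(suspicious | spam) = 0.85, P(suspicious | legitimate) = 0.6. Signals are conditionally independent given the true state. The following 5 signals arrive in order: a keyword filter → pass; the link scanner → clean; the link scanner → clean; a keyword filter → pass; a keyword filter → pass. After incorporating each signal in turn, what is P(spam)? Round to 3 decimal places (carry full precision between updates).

After a keyword filter='pass': P(spam) = 0.3·0.6500 / (0.3·0.6500 + 0.4·0.3500) ≈ 0.5821
After the link scanner='clean': P(spam) = 0.15·0.5821 / (0.15·0.5821 + 0.4·0.4179) ≈ 0.3431
After the link scanner='clean': P(spam) = 0.15·0.3431 / (0.15·0.3431 + 0.4·0.6569) ≈ 0.1638
After a keyword filter='pass': P(spam) = 0.3·0.1638 / (0.3·0.1638 + 0.4·0.8362) ≈ 0.1281
After a keyword filter='pass': P(spam) = 0.3·0.1281 / (0.3·0.1281 + 0.4·0.8719) ≈ 0.0992

0.099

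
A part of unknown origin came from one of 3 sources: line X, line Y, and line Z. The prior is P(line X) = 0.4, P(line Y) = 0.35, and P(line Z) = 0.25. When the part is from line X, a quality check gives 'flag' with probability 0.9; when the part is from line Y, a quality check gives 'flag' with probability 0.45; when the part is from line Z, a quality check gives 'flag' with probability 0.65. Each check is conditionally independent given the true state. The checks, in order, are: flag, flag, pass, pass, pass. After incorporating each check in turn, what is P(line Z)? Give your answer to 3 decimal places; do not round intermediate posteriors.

0.272

After 'flag': normaliser = 0.9·0.4000 + 0.45·0.3500 + 0.65·0.2500; P(line X) ≈ 0.5294, P(line Y) ≈ 0.2316, P(line Z) ≈ 0.2390
After 'flag': normaliser = 0.9·0.5294 + 0.45·0.2316 + 0.65·0.2390; P(line X) ≈ 0.6474, P(line Y) ≈ 0.1416, P(line Z) ≈ 0.2110
After 'pass': normaliser = 0.1·0.6474 + 0.55·0.1416 + 0.35·0.2110; P(line X) ≈ 0.2990, P(line Y) ≈ 0.3598, P(line Z) ≈ 0.3412
After 'pass': normaliser = 0.1·0.2990 + 0.55·0.3598 + 0.35·0.3412; P(line X) ≈ 0.0861, P(line Y) ≈ 0.5699, P(line Z) ≈ 0.3440
After 'pass': normaliser = 0.1·0.0861 + 0.55·0.5699 + 0.35·0.3440; P(line X) ≈ 0.0195, P(line Y) ≈ 0.7085, P(line Z) ≈ 0.2721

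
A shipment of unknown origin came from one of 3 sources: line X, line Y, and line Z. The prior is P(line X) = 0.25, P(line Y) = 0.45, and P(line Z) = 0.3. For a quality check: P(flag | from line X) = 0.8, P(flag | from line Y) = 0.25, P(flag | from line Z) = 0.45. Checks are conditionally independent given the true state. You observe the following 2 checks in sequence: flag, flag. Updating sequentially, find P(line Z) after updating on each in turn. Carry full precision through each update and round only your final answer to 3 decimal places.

0.244

After 'flag': normaliser = 0.8·0.2500 + 0.25·0.4500 + 0.45·0.3000; P(line X) ≈ 0.4469, P(line Y) ≈ 0.2514, P(line Z) ≈ 0.3017
After 'flag': normaliser = 0.8·0.4469 + 0.25·0.2514 + 0.45·0.3017; P(line X) ≈ 0.6429, P(line Y) ≈ 0.1130, P(line Z) ≈ 0.2441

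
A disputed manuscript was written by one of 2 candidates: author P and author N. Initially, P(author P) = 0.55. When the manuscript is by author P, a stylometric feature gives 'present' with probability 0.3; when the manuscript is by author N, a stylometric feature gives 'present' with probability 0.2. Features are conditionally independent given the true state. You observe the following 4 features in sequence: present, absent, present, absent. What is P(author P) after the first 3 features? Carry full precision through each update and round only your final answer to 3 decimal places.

After 'present': P(author P) = 0.3·0.5500 / (0.3·0.5500 + 0.2·0.4500) ≈ 0.6471
After 'absent': P(author P) = 0.7·0.6471 / (0.7·0.6471 + 0.8·0.3529) ≈ 0.6160
After 'present': P(author P) = 0.3·0.6160 / (0.3·0.6160 + 0.2·0.3840) ≈ 0.7064

0.706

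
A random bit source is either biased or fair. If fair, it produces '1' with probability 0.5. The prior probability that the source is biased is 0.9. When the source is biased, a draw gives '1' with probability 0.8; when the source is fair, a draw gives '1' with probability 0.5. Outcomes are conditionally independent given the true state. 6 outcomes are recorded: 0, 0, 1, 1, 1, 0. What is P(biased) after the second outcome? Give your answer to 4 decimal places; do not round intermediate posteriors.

Each posterior becomes the prior for the next update.
After '0': P(biased) = 0.2·0.9000 / (0.2·0.9000 + 0.5·0.1000) ≈ 0.7826
After '0': P(biased) = 0.2·0.7826 / (0.2·0.7826 + 0.5·0.2174) ≈ 0.5902

0.5902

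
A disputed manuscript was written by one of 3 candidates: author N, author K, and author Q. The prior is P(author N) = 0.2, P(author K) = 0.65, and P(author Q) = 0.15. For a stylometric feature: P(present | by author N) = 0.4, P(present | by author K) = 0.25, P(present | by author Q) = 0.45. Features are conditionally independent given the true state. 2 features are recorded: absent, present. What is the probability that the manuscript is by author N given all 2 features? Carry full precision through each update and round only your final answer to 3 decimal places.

0.232

After 'absent': normaliser = 0.6·0.2000 + 0.75·0.6500 + 0.55·0.1500; P(author N) ≈ 0.1739, P(author K) ≈ 0.7065, P(author Q) ≈ 0.1196
After 'present': normaliser = 0.4·0.1739 + 0.25·0.7065 + 0.45·0.1196; P(author N) ≈ 0.2319, P(author K) ≈ 0.5888, P(author Q) ≈ 0.1793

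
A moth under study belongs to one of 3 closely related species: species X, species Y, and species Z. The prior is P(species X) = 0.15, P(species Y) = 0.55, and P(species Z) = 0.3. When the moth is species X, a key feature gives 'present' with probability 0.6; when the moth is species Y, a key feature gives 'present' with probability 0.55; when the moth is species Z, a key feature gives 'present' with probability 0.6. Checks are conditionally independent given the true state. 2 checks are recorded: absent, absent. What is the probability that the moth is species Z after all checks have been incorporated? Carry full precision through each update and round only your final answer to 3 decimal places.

After 'absent': normaliser = 0.4·0.1500 + 0.45·0.5500 + 0.4·0.3000; P(species X) ≈ 0.1404, P(species Y) ≈ 0.5789, P(species Z) ≈ 0.2807
After 'absent': normaliser = 0.4·0.1404 + 0.45·0.5789 + 0.4·0.2807; P(species X) ≈ 0.1309, P(species Y) ≈ 0.6074, P(species Z) ≈ 0.2618

0.262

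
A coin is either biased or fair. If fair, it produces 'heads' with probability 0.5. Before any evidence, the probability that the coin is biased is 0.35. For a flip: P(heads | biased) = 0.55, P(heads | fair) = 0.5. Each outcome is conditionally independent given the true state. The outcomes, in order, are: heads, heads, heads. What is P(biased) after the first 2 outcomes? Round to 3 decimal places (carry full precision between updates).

0.395

After 'heads': P(biased) = 0.55·0.3500 / (0.55·0.3500 + 0.5·0.6500) ≈ 0.3720
After 'heads': P(biased) = 0.55·0.3720 / (0.55·0.3720 + 0.5·0.6280) ≈ 0.3945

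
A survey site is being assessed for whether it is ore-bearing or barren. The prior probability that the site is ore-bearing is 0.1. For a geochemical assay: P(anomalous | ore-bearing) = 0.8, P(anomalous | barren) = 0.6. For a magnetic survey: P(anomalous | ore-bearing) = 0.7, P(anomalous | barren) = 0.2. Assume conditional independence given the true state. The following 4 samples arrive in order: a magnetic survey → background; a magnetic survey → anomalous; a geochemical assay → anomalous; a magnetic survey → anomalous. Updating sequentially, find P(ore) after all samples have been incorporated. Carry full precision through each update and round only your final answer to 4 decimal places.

After a magnetic survey='background': P(ore) = 0.3·0.1000 / (0.3·0.1000 + 0.8·0.9000) ≈ 0.0400
After a magnetic survey='anomalous': P(ore) = 0.7·0.0400 / (0.7·0.0400 + 0.2·0.9600) ≈ 0.1273
After a geochemical assay='anomalous': P(ore) = 0.8·0.1273 / (0.8·0.1273 + 0.6·0.8727) ≈ 0.1628
After a magnetic survey='anomalous': P(ore) = 0.7·0.1628 / (0.7·0.1628 + 0.2·0.8372) ≈ 0.4050

0.4050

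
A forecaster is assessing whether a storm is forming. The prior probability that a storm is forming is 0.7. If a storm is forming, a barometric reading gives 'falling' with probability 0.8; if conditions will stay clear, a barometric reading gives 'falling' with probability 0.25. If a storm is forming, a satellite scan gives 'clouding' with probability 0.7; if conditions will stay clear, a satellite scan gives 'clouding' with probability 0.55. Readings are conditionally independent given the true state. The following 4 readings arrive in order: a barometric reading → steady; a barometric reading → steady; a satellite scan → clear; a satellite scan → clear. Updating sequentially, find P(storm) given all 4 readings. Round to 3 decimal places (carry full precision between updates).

0.069

After a barometric reading='steady': P(storm) = 0.2·0.7000 / (0.2·0.7000 + 0.75·0.3000) ≈ 0.3836
After a barometric reading='steady': P(storm) = 0.2·0.3836 / (0.2·0.3836 + 0.75·0.6164) ≈ 0.1423
After a satellite scan='clear': P(storm) = 0.3·0.1423 / (0.3·0.1423 + 0.45·0.8577) ≈ 0.0996
After a satellite scan='clear': P(storm) = 0.3·0.0996 / (0.3·0.0996 + 0.45·0.9004) ≈ 0.0687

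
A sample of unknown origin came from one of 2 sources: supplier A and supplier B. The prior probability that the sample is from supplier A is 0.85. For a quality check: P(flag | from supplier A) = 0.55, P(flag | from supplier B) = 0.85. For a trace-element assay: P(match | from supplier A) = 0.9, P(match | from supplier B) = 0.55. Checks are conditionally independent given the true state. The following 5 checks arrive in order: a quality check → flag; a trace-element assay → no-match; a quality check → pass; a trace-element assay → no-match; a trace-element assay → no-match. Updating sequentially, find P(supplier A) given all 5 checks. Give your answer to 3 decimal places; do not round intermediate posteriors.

0.108

Apply Bayes' rule sequentially, carrying P(supplier A) forward.
After a quality check='flag': P(supplier A) = 0.55·0.8500 / (0.55·0.8500 + 0.85·0.1500) ≈ 0.7857
After a trace-element assay='no-match': P(supplier A) = 0.1·0.7857 / (0.1·0.7857 + 0.45·0.2143) ≈ 0.4490
After a quality check='pass': P(supplier A) = 0.45·0.4490 / (0.45·0.4490 + 0.15·0.5510) ≈ 0.7097
After a trace-element assay='no-match': P(supplier A) = 0.1·0.7097 / (0.1·0.7097 + 0.45·0.2903) ≈ 0.3520
After a trace-element assay='no-match': P(supplier A) = 0.1·0.3520 / (0.1·0.3520 + 0.45·0.6480) ≈ 0.1077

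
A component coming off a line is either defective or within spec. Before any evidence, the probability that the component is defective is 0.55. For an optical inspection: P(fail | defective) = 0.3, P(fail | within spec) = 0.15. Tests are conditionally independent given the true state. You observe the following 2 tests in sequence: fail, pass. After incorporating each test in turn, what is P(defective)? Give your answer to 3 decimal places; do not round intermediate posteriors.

After 'fail': P(defective) = 0.3·0.5500 / (0.3·0.5500 + 0.15·0.4500) ≈ 0.7097
After 'pass': P(defective) = 0.7·0.7097 / (0.7·0.7097 + 0.85·0.2903) ≈ 0.6681

0.668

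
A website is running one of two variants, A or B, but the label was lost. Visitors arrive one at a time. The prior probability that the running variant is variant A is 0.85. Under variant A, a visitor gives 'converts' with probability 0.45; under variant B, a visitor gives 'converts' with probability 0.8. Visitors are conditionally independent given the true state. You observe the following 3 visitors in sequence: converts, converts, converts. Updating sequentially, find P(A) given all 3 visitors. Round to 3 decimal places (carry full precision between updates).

After 'converts': P(A) = 0.45·0.8500 / (0.45·0.8500 + 0.8·0.1500) ≈ 0.7612
After 'converts': P(A) = 0.45·0.7612 / (0.45·0.7612 + 0.8·0.2388) ≈ 0.6420
After 'converts': P(A) = 0.45·0.6420 / (0.45·0.6420 + 0.8·0.3580) ≈ 0.5021

0.502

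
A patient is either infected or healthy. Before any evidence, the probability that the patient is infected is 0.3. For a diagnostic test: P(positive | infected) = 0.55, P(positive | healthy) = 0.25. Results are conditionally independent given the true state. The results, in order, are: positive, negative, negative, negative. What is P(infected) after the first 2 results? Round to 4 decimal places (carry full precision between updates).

Each posterior becomes the prior for the next update.
After 'positive': P(infected) = 0.55·0.3000 / (0.55·0.3000 + 0.25·0.7000) ≈ 0.4853
After 'negative': P(infected) = 0.45·0.4853 / (0.45·0.4853 + 0.75·0.5147) ≈ 0.3613

0.3613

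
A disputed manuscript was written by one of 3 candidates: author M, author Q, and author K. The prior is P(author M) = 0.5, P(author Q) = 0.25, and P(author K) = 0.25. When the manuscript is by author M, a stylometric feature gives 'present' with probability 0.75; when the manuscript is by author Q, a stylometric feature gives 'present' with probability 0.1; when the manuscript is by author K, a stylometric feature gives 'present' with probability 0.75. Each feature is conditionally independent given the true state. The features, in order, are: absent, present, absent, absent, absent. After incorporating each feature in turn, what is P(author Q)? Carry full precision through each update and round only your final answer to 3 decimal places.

After 'absent': normaliser = 0.25·0.5000 + 0.9·0.2500 + 0.25·0.2500; P(author M) ≈ 0.3030, P(author Q) ≈ 0.5455, P(author K) ≈ 0.1515
After 'present': normaliser = 0.75·0.3030 + 0.1·0.5455 + 0.75·0.1515; P(author M) ≈ 0.5747, P(author Q) ≈ 0.1379, P(author K) ≈ 0.2874
After 'absent': normaliser = 0.25·0.5747 + 0.9·0.1379 + 0.25·0.2874; P(author M) ≈ 0.4230, P(author Q) ≈ 0.3655, P(author K) ≈ 0.2115
After 'absent': normaliser = 0.25·0.4230 + 0.9·0.3655 + 0.25·0.2115; P(author M) ≈ 0.2169, P(author Q) ≈ 0.6746, P(author K) ≈ 0.1085
After 'absent': normaliser = 0.25·0.2169 + 0.9·0.6746 + 0.25·0.1085; P(author M) ≈ 0.0788, P(author Q) ≈ 0.8819, P(author K) ≈ 0.0394

0.882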